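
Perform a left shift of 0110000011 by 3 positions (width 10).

Original: 0110000011 (decimal 387)
Shift left by 3 positions
Append 3 zeros on the right and drop the 3 high bits that overflow the 10-bit width
Result: 0000011000 (decimal 24)
Equivalent: 387 << 3 = 387 × 2^3 = 3096, truncated to 10 bits = 24



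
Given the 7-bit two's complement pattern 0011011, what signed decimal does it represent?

Binary: 0011011
Sign bit: 0 (non-negative)
Read directly as an unsigned value:
0011011 = 16 + 8 + 2 + 1 = 27
Value: 27



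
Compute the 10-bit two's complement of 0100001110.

Original: 0100001110
Step 1 - Invert all bits: 1011110001
Step 2 - Add 1: 1011110010
Verification: 0100001110 + 1011110010 = 10000000000; discarding the end carry (carry out of the top bit) leaves the 10-bit value 0000000000, as required for x + (-x)



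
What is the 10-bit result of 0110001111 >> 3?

Original: 0110001111 (decimal 399)
Shift right by 3 positions
Drop the 3 low bits; fill with zeros on the left
Result: 0000110001 (decimal 49)
Equivalent: 399 >> 3 = 399 ÷ 2^3 = 49



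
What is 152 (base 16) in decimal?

Expand by place value (powers of 16):
152 = 1 × 16^2 + 5 × 16^1 + 2 × 16^0
= 1 × 256 + 5 × 16 + 2 × 1
= 256 + 80 + 2
= 338



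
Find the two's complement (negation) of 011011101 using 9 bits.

Original: 011011101
Step 1 - Invert all bits: 100100010
Step 2 - Add 1: 100100011
Verification: 011011101 + 100100011 = 1000000000; discarding the end carry (carry out of the top bit) leaves the 9-bit value 000000000, as required for x + (-x)



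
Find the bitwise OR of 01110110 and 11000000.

OR: 1 when either bit is 1
  01110110
| 11000000
----------
  11110110
Decimal: 118 | 192 = 246



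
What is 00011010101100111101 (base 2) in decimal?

Sum of powers of 2 for each 1-bit:
2^0 + 2^2 + 2^3 + 2^4 + 2^5 + 2^8 + 2^9 + 2^11 + 2^13 + 2^15 + 2^16
= 1 + 4 + 8 + 16 + 32 + 256 + 512 + 2048 + 8192 + 32768 + 65536
= 109373



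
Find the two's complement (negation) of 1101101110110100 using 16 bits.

Original (sign bit 1, negative): 1101101110110100
Step 1 - Invert all bits: 0010010001001011
Step 2 - Add 1: 0010010001001100
Verification: 1101101110110100 + 0010010001001100 = 10000000000000000; discarding the end carry (carry out of the top bit) leaves the 16-bit value 0000000000000000, as required for x + (-x)



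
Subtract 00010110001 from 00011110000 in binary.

Method 1 - Direct subtraction (column by column from the right: bit − bit − borrow-in; if negative, add 2 and borrow 1 from the next column):
borrow: 00001111110
        00011110000
-       00010110001
-------------------
        00000111111

Method 2 - Add two's complement:
Two's complement of 00010110001: invert → 11101001110, add 1 → 11101001111
  00011110000
+ 11101001111
-------------
 100000111111  (end carry out of the top bit = 1)
Discarding the end carry: 00000111111
Decimal check:
  00011110000 = 128 + 64 + 32 + 16 = 240
  00010110001 = 128 + 32 + 16 + 1 = 177
  240 - 177 = 63, and 00000111111 = 32 + 16 + 8 + 4 + 2 + 1 = 63 ✓



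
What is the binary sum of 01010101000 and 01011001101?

Add column by column from the right: bit + bit + carry-in; write the sum mod 2, carry 1 when the sum is 2 or 3.
carry:  10100010000
        01010101000
+       01011001101
-------------------
       010101110101
(the carry out of the leftmost column, 0, becomes the leading bit)
Decimal check:
  01010101000 = 512 + 128 + 32 + 8 = 680
  01011001101 = 512 + 128 + 64 + 8 + 4 + 1 = 717
  680 + 717 = 1397, and 010101110101 = 1024 + 256 + 64 + 32 + 16 + 4 + 1 = 1397 ✓



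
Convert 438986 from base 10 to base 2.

Using repeated division by 2:
438986 ÷ 2 = 219493 remainder 0
219493 ÷ 2 = 109746 remainder 1
109746 ÷ 2 = 54873 remainder 0
54873 ÷ 2 = 27436 remainder 1
27436 ÷ 2 = 13718 remainder 0
13718 ÷ 2 = 6859 remainder 0
6859 ÷ 2 = 3429 remainder 1
3429 ÷ 2 = 1714 remainder 1
1714 ÷ 2 = 857 remainder 0
857 ÷ 2 = 428 remainder 1
428 ÷ 2 = 214 remainder 0
214 ÷ 2 = 107 remainder 0
107 ÷ 2 = 53 remainder 1
53 ÷ 2 = 26 remainder 1
26 ÷ 2 = 13 remainder 0
13 ÷ 2 = 6 remainder 1
6 ÷ 2 = 3 remainder 0
3 ÷ 2 = 1 remainder 1
1 ÷ 2 = 0 remainder 1
Reading remainders bottom to top: 1101011001011001010



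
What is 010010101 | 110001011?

OR: 1 when either bit is 1
  010010101
| 110001011
-----------
  110011111
Decimal: 149 | 395 = 415



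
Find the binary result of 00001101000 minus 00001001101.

Method 1 - Direct subtraction (column by column from the right: bit − bit − borrow-in; if negative, add 2 and borrow 1 from the next column):
borrow: 00000111110
        00001101000
-       00001001101
-------------------
        00000011011

Method 2 - Add two's complement:
Two's complement of 00001001101: invert → 11110110010, add 1 → 11110110011
  00001101000
+ 11110110011
-------------
 100000011011  (end carry out of the top bit = 1)
Discarding the end carry: 00000011011
Decimal check:
  00001101000 = 64 + 32 + 8 = 104
  00001001101 = 64 + 8 + 4 + 1 = 77
  104 - 77 = 27, and 00000011011 = 16 + 8 + 2 + 1 = 27 ✓



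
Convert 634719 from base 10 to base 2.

Using repeated division by 2:
634719 ÷ 2 = 317359 remainder 1
317359 ÷ 2 = 158679 remainder 1
158679 ÷ 2 = 79339 remainder 1
79339 ÷ 2 = 39669 remainder 1
39669 ÷ 2 = 19834 remainder 1
19834 ÷ 2 = 9917 remainder 0
9917 ÷ 2 = 4958 remainder 1
4958 ÷ 2 = 2479 remainder 0
2479 ÷ 2 = 1239 remainder 1
1239 ÷ 2 = 619 remainder 1
619 ÷ 2 = 309 remainder 1
309 ÷ 2 = 154 remainder 1
154 ÷ 2 = 77 remainder 0
77 ÷ 2 = 38 remainder 1
38 ÷ 2 = 19 remainder 0
19 ÷ 2 = 9 remainder 1
9 ÷ 2 = 4 remainder 1
4 ÷ 2 = 2 remainder 0
2 ÷ 2 = 1 remainder 0
1 ÷ 2 = 0 remainder 1
Reading remainders bottom to top: 10011010111101011111



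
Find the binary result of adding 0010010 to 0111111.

Add column by column from the right: bit + bit + carry-in; write the sum mod 2, carry 1 when the sum is 2 or 3.
carry:  1111100
        0010010
+       0111111
---------------
       01010001
(the carry out of the leftmost column, 0, becomes the leading bit)
Decimal check:
  0010010 = 16 + 2 = 18
  0111111 = 32 + 16 + 8 + 4 + 2 + 1 = 63
  18 + 63 = 81, and 01010001 = 64 + 16 + 1 = 81 ✓



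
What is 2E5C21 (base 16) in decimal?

Expand by place value (powers of 16):
Digit values: E = 14, C = 12
2E5C21 = 2 × 16^5 + 14 × 16^4 + 5 × 16^3 + 12 × 16^2 + 2 × 16^1 + 1 × 16^0
= 2 × 1048576 + 14 × 65536 + 5 × 4096 + 12 × 256 + 2 × 16 + 1 × 1
= 2097152 + 917504 + 20480 + 3072 + 32 + 1
= 3038241



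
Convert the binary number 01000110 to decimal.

Sum of powers of 2 for each 1-bit:
2^1 + 2^2 + 2^6
= 2 + 4 + 64
= 70



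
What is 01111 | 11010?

OR: 1 when either bit is 1
  01111
| 11010
-------
  11111
Decimal: 15 | 26 = 31



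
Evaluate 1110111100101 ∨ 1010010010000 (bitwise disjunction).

OR: 1 when either bit is 1
  1110111100101
| 1010010010000
---------------
  1110111110101
Decimal: 7653 | 5264 = 7669



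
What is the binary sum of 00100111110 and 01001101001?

Add column by column from the right: bit + bit + carry-in; write the sum mod 2, carry 1 when the sum is 2 or 3.
carry:  00011110000
        00100111110
+       01001101001
-------------------
       001110100111
(the carry out of the leftmost column, 0, becomes the leading bit)
Decimal check:
  00100111110 = 256 + 32 + 16 + 8 + 4 + 2 = 318
  01001101001 = 512 + 64 + 32 + 8 + 1 = 617
  318 + 617 = 935, and 001110100111 = 512 + 256 + 128 + 32 + 4 + 2 + 1 = 935 ✓



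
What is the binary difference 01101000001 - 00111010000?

Method 1 - Direct subtraction (column by column from the right: bit − bit − borrow-in; if negative, add 2 and borrow 1 from the next column):
borrow: 01111100000
        01101000001
-       00111010000
-------------------
        00101110001

Method 2 - Add two's complement:
Two's complement of 00111010000: invert → 11000101111, add 1 → 11000110000
  01101000001
+ 11000110000
-------------
 100101110001  (end carry out of the top bit = 1)
Discarding the end carry: 00101110001
Decimal check:
  01101000001 = 512 + 256 + 64 + 1 = 833
  00111010000 = 256 + 128 + 64 + 16 = 464
  833 - 464 = 369, and 00101110001 = 256 + 64 + 32 + 16 + 1 = 369 ✓



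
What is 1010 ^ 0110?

XOR: 1 when bits differ
  1010
^ 0110
------
  1100
Decimal: 10 ^ 6 = 12



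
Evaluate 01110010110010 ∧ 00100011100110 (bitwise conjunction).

AND: 1 only when both bits are 1
  01110010110010
& 00100011100110
----------------
  00100010100010
Decimal: 7346 & 2278 = 2210



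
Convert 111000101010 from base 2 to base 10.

Sum of powers of 2 for each 1-bit:
2^1 + 2^3 + 2^5 + 2^9 + 2^10 + 2^11
= 2 + 8 + 32 + 512 + 1024 + 2048
= 3626



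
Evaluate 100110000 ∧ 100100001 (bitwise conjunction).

AND: 1 only when both bits are 1
  100110000
& 100100001
-----------
  100100000
Decimal: 304 & 289 = 288



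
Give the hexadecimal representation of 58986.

Using repeated division by 16 (digits 10–15 are A–F):
58986 ÷ 16 = 3686 remainder 10 (A)
3686 ÷ 16 = 230 remainder 6
230 ÷ 16 = 14 remainder 6
14 ÷ 16 = 0 remainder 14 (E)
Reading remainders bottom to top: E66A



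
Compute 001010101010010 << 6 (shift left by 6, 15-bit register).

Original: 001010101010010 (decimal 5458)
Shift left by 6 positions
Append 6 zeros on the right and drop the 6 high bits that overflow the 15-bit width
Result: 101010010000000 (decimal 21632)
Equivalent: 5458 << 6 = 5458 × 2^6 = 349312, truncated to 15 bits = 21632



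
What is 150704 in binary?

Using repeated division by 2:
150704 ÷ 2 = 75352 remainder 0
75352 ÷ 2 = 37676 remainder 0
37676 ÷ 2 = 18838 remainder 0
18838 ÷ 2 = 9419 remainder 0
9419 ÷ 2 = 4709 remainder 1
4709 ÷ 2 = 2354 remainder 1
2354 ÷ 2 = 1177 remainder 0
1177 ÷ 2 = 588 remainder 1
588 ÷ 2 = 294 remainder 0
294 ÷ 2 = 147 remainder 0
147 ÷ 2 = 73 remainder 1
73 ÷ 2 = 36 remainder 1
36 ÷ 2 = 18 remainder 0
18 ÷ 2 = 9 remainder 0
9 ÷ 2 = 4 remainder 1
4 ÷ 2 = 2 remainder 0
2 ÷ 2 = 1 remainder 0
1 ÷ 2 = 0 remainder 1
Reading remainders bottom to top: 100100110010110000



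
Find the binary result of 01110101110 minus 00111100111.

Method 1 - Direct subtraction (column by column from the right: bit − bit − borrow-in; if negative, add 2 and borrow 1 from the next column):
borrow: 01110001110
        01110101110
-       00111100111
-------------------
        00111000111

Method 2 - Add two's complement:
Two's complement of 00111100111: invert → 11000011000, add 1 → 11000011001
  01110101110
+ 11000011001
-------------
 100111000111  (end carry out of the top bit = 1)
Discarding the end carry: 00111000111
Decimal check:
  01110101110 = 512 + 256 + 128 + 32 + 8 + 4 + 2 = 942
  00111100111 = 256 + 128 + 64 + 32 + 4 + 2 + 1 = 487
  942 - 487 = 455, and 00111000111 = 256 + 128 + 64 + 4 + 2 + 1 = 455 ✓



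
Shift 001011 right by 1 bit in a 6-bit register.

Original: 001011 (decimal 11)
Shift right by 1 position
Drop the 1 low bit; fill with zero on the left
Result: 000101 (decimal 5)
Equivalent: 11 >> 1 = 11 ÷ 2^1 = 5



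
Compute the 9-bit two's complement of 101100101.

Original (sign bit 1, negative): 101100101
Step 1 - Invert all bits: 010011010
Step 2 - Add 1: 010011011
Verification: 101100101 + 010011011 = 1000000000; discarding the end carry (carry out of the top bit) leaves the 9-bit value 000000000, as required for x + (-x)



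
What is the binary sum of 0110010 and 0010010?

Add column by column from the right: bit + bit + carry-in; write the sum mod 2, carry 1 when the sum is 2 or 3.
carry:  1100100
        0110010
+       0010010
---------------
       01000100
(the carry out of the leftmost column, 0, becomes the leading bit)
Decimal check:
  0110010 = 32 + 16 + 2 = 50
  0010010 = 16 + 2 = 18
  50 + 18 = 68, and 01000100 = 64 + 4 = 68 ✓



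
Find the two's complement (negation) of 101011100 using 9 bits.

Original (sign bit 1, negative): 101011100
Step 1 - Invert all bits: 010100011
Step 2 - Add 1: 010100100
Verification: 101011100 + 010100100 = 1000000000; discarding the end carry (carry out of the top bit) leaves the 9-bit value 000000000, as required for x + (-x)



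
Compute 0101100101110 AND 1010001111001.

AND: 1 only when both bits are 1
  0101100101110
& 1010001111001
---------------
  0000000101000
Decimal: 2862 & 5241 = 40



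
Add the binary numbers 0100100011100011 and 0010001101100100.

Add column by column from the right: bit + bit + carry-in; write the sum mod 2, carry 1 when the sum is 2 or 3.
carry:  0000011111000000
        0100100011100011
+       0010001101100100
------------------------
       00110110001000111
(the carry out of the leftmost column, 0, becomes the leading bit)
Decimal check:
  0100100011100011 = 16384 + 2048 + 128 + 64 + 32 + 2 + 1 = 18659
  0010001101100100 = 8192 + 512 + 256 + 64 + 32 + 4 = 9060
  18659 + 9060 = 27719, and 00110110001000111 = 16384 + 8192 + 2048 + 1024 + 64 + 4 + 2 + 1 = 27719 ✓



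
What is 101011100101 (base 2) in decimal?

Sum of powers of 2 for each 1-bit:
2^0 + 2^2 + 2^5 + 2^6 + 2^7 + 2^9 + 2^11
= 1 + 4 + 32 + 64 + 128 + 512 + 2048
= 2789



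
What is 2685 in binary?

Using repeated division by 2:
2685 ÷ 2 = 1342 remainder 1
1342 ÷ 2 = 671 remainder 0
671 ÷ 2 = 335 remainder 1
335 ÷ 2 = 167 remainder 1
167 ÷ 2 = 83 remainder 1
83 ÷ 2 = 41 remainder 1
41 ÷ 2 = 20 remainder 1
20 ÷ 2 = 10 remainder 0
10 ÷ 2 = 5 remainder 0
5 ÷ 2 = 2 remainder 1
2 ÷ 2 = 1 remainder 0
1 ÷ 2 = 0 remainder 1
Reading remainders bottom to top: 101001111101



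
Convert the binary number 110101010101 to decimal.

Sum of powers of 2 for each 1-bit:
2^0 + 2^2 + 2^4 + 2^6 + 2^8 + 2^10 + 2^11
= 1 + 4 + 16 + 64 + 256 + 1024 + 2048
= 3413



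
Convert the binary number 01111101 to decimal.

Sum of powers of 2 for each 1-bit:
2^0 + 2^2 + 2^3 + 2^4 + 2^5 + 2^6
= 1 + 4 + 8 + 16 + 32 + 64
= 125



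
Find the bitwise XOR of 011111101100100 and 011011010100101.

XOR: 1 when bits differ
  011111101100100
^ 011011010100101
-----------------
  000100111000001
Decimal: 16228 ^ 13989 = 2497



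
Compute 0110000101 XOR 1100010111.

XOR: 1 when bits differ
  0110000101
^ 1100010111
------------
  1010010010
Decimal: 389 ^ 791 = 658



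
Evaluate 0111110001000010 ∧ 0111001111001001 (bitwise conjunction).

AND: 1 only when both bits are 1
  0111110001000010
& 0111001111001001
------------------
  0111000001000000
Decimal: 31810 & 29641 = 28736



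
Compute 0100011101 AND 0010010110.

AND: 1 only when both bits are 1
  0100011101
& 0010010110
------------
  0000010100
Decimal: 285 & 150 = 20



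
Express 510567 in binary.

Using repeated division by 2:
510567 ÷ 2 = 255283 remainder 1
255283 ÷ 2 = 127641 remainder 1
127641 ÷ 2 = 63820 remainder 1
63820 ÷ 2 = 31910 remainder 0
31910 ÷ 2 = 15955 remainder 0
15955 ÷ 2 = 7977 remainder 1
7977 ÷ 2 = 3988 remainder 1
3988 ÷ 2 = 1994 remainder 0
1994 ÷ 2 = 997 remainder 0
997 ÷ 2 = 498 remainder 1
498 ÷ 2 = 249 remainder 0
249 ÷ 2 = 124 remainder 1
124 ÷ 2 = 62 remainder 0
62 ÷ 2 = 31 remainder 0
31 ÷ 2 = 15 remainder 1
15 ÷ 2 = 7 remainder 1
7 ÷ 2 = 3 remainder 1
3 ÷ 2 = 1 remainder 1
1 ÷ 2 = 0 remainder 1
Reading remainders bottom to top: 1111100101001100111



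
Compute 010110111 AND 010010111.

AND: 1 only when both bits are 1
  010110111
& 010010111
-----------
  010010111
Decimal: 183 & 151 = 151



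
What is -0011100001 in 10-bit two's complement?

Original: 0011100001
Step 1 - Invert all bits: 1100011110
Step 2 - Add 1: 1100011111
Verification: 0011100001 + 1100011111 = 10000000000; discarding the end carry (carry out of the top bit) leaves the 10-bit value 0000000000, as required for x + (-x)



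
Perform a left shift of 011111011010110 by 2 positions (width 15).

Original: 011111011010110 (decimal 16086)
Shift left by 2 positions
Append 2 zeros on the right and drop the 2 high bits that overflow the 15-bit width
Result: 111101101011000 (decimal 31576)
Equivalent: 16086 << 2 = 16086 × 2^2 = 64344, truncated to 15 bits = 31576



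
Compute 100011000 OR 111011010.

OR: 1 when either bit is 1
  100011000
| 111011010
-----------
  111011010
Decimal: 280 | 474 = 474



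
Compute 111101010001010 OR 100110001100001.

OR: 1 when either bit is 1
  111101010001010
| 100110001100001
-----------------
  111111011101011
Decimal: 31370 | 19553 = 32491



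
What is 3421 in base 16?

Using repeated division by 16 (digits 10–15 are A–F):
3421 ÷ 16 = 213 remainder 13 (D)
213 ÷ 16 = 13 remainder 5
13 ÷ 16 = 0 remainder 13 (D)
Reading remainders bottom to top: D5D



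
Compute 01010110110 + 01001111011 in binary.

Add column by column from the right: bit + bit + carry-in; write the sum mod 2, carry 1 when the sum is 2 or 3.
carry:  10111111100
        01010110110
+       01001111011
-------------------
       010100110001
(the carry out of the leftmost column, 0, becomes the leading bit)
Decimal check:
  01010110110 = 512 + 128 + 32 + 16 + 4 + 2 = 694
  01001111011 = 512 + 64 + 32 + 16 + 8 + 2 + 1 = 635
  694 + 635 = 1329, and 010100110001 = 1024 + 256 + 32 + 16 + 1 = 1329 ✓



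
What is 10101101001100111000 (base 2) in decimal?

Sum of powers of 2 for each 1-bit:
2^3 + 2^4 + 2^5 + 2^8 + 2^9 + 2^12 + 2^14 + 2^15 + 2^17 + 2^19
= 8 + 16 + 32 + 256 + 512 + 4096 + 16384 + 32768 + 131072 + 524288
= 709432



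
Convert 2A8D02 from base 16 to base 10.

Expand by place value (powers of 16):
Digit values: A = 10, D = 13
2A8D02 = 2 × 16^5 + 10 × 16^4 + 8 × 16^3 + 13 × 16^2 + 0 × 16^1 + 2 × 16^0
= 2 × 1048576 + 10 × 65536 + 8 × 4096 + 13 × 256 + 0 × 16 + 2 × 1
= 2097152 + 655360 + 32768 + 3328 + 0 + 2
= 2788610



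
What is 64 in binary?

Using repeated division by 2:
64 ÷ 2 = 32 remainder 0
32 ÷ 2 = 16 remainder 0
16 ÷ 2 = 8 remainder 0
8 ÷ 2 = 4 remainder 0
4 ÷ 2 = 2 remainder 0
2 ÷ 2 = 1 remainder 0
1 ÷ 2 = 0 remainder 1
Reading remainders bottom to top: 1000000



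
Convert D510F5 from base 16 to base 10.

Expand by place value (powers of 16):
Digit values: D = 13, F = 15
D510F5 = 13 × 16^5 + 5 × 16^4 + 1 × 16^3 + 0 × 16^2 + 15 × 16^1 + 5 × 16^0
= 13 × 1048576 + 5 × 65536 + 1 × 4096 + 0 × 256 + 15 × 16 + 5 × 1
= 13631488 + 327680 + 4096 + 0 + 240 + 5
= 13963509



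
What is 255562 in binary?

Using repeated division by 2:
255562 ÷ 2 = 127781 remainder 0
127781 ÷ 2 = 63890 remainder 1
63890 ÷ 2 = 31945 remainder 0
31945 ÷ 2 = 15972 remainder 1
15972 ÷ 2 = 7986 remainder 0
7986 ÷ 2 = 3993 remainder 0
3993 ÷ 2 = 1996 remainder 1
1996 ÷ 2 = 998 remainder 0
998 ÷ 2 = 499 remainder 0
499 ÷ 2 = 249 remainder 1
249 ÷ 2 = 124 remainder 1
124 ÷ 2 = 62 remainder 0
62 ÷ 2 = 31 remainder 0
31 ÷ 2 = 15 remainder 1
15 ÷ 2 = 7 remainder 1
7 ÷ 2 = 3 remainder 1
3 ÷ 2 = 1 remainder 1
1 ÷ 2 = 0 remainder 1
Reading remainders bottom to top: 111110011001001010



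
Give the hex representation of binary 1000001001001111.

Group into 4-bit nibbles from right:
  1000 = 8
  0010 = 2
  0100 = 4
  1111 = F
Result: 824F



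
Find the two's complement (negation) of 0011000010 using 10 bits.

Original: 0011000010
Step 1 - Invert all bits: 1100111101
Step 2 - Add 1: 1100111110
Verification: 0011000010 + 1100111110 = 10000000000; discarding the end carry (carry out of the top bit) leaves the 10-bit value 0000000000, as required for x + (-x)



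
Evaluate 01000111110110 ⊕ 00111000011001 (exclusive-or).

XOR: 1 when bits differ
  01000111110110
^ 00111000011001
----------------
  01111111101111
Decimal: 4598 ^ 3609 = 8175



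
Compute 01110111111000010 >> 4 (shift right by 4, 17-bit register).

Original: 01110111111000010 (decimal 61378)
Shift right by 4 positions
Drop the 4 low bits; fill with zeros on the left
Result: 00000111011111100 (decimal 3836)
Equivalent: 61378 >> 4 = 61378 ÷ 2^4 = 3836



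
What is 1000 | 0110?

OR: 1 when either bit is 1
  1000
| 0110
------
  1110
Decimal: 8 | 6 = 14



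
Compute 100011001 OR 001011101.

OR: 1 when either bit is 1
  100011001
| 001011101
-----------
  101011101
Decimal: 281 | 93 = 349



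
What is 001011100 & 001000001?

AND: 1 only when both bits are 1
  001011100
& 001000001
-----------
  001000000
Decimal: 92 & 65 = 64



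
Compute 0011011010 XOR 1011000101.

XOR: 1 when bits differ
  0011011010
^ 1011000101
------------
  1000011111
Decimal: 218 ^ 709 = 543



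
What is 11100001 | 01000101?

OR: 1 when either bit is 1
  11100001
| 01000101
----------
  11100101
Decimal: 225 | 69 = 229



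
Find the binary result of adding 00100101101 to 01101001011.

Add column by column from the right: bit + bit + carry-in; write the sum mod 2, carry 1 when the sum is 2 or 3.
carry:  11000011110
        00100101101
+       01101001011
-------------------
       010001111000
(the carry out of the leftmost column, 0, becomes the leading bit)
Decimal check:
  00100101101 = 256 + 32 + 8 + 4 + 1 = 301
  01101001011 = 512 + 256 + 64 + 8 + 2 + 1 = 843
  301 + 843 = 1144, and 010001111000 = 1024 + 64 + 32 + 16 + 8 = 1144 ✓



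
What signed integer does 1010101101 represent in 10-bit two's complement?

Binary: 1010101101
Sign bit: 1 (negative)
Invert: 0101010010
Add 1:  0101010011
Magnitude: 0101010011 = 256 + 64 + 16 + 2 + 1 = 339
Value: -339



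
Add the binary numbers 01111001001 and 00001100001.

Add column by column from the right: bit + bit + carry-in; write the sum mod 2, carry 1 when the sum is 2 or 3.
carry:  11110000010
        01111001001
+       00001100001
-------------------
       010000101010
(the carry out of the leftmost column, 0, becomes the leading bit)
Decimal check:
  01111001001 = 512 + 256 + 128 + 64 + 8 + 1 = 969
  00001100001 = 64 + 32 + 1 = 97
  969 + 97 = 1066, and 010000101010 = 1024 + 32 + 8 + 2 = 1066 ✓



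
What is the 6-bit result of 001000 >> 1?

Original: 001000 (decimal 8)
Shift right by 1 position
Drop the 1 low bit; fill with zero on the left
Result: 000100 (decimal 4)
Equivalent: 8 >> 1 = 8 ÷ 2^1 = 4



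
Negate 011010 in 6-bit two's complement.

Original: 011010
Step 1 - Invert all bits: 100101
Step 2 - Add 1: 100110
Verification: 011010 + 100110 = 1000000; discarding the end carry (carry out of the top bit) leaves the 6-bit value 000000, as required for x + (-x)



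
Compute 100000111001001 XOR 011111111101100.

XOR: 1 when bits differ
  100000111001001
^ 011111111101100
-----------------
  111111000100101
Decimal: 16841 ^ 16364 = 32293



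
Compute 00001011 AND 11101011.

AND: 1 only when both bits are 1
  00001011
& 11101011
----------
  00001011
Decimal: 11 & 235 = 11



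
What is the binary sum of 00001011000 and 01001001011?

Add column by column from the right: bit + bit + carry-in; write the sum mod 2, carry 1 when the sum is 2 or 3.
carry:  00010110000
        00001011000
+       01001001011
-------------------
       001010100011
(the carry out of the leftmost column, 0, becomes the leading bit)
Decimal check:
  00001011000 = 64 + 16 + 8 = 88
  01001001011 = 512 + 64 + 8 + 2 + 1 = 587
  88 + 587 = 675, and 001010100011 = 512 + 128 + 32 + 2 + 1 = 675 ✓



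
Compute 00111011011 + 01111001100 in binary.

Add column by column from the right: bit + bit + carry-in; write the sum mod 2, carry 1 when the sum is 2 or 3.
carry:  11110110000
        00111011011
+       01111001100
-------------------
       010110100111
(the carry out of the leftmost column, 0, becomes the leading bit)
Decimal check:
  00111011011 = 256 + 128 + 64 + 16 + 8 + 2 + 1 = 475
  01111001100 = 512 + 256 + 128 + 64 + 8 + 4 = 972
  475 + 972 = 1447, and 010110100111 = 1024 + 256 + 128 + 32 + 4 + 2 + 1 = 1447 ✓



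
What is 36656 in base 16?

Using repeated division by 16 (digits 10–15 are A–F):
36656 ÷ 16 = 2291 remainder 0
2291 ÷ 16 = 143 remainder 3
143 ÷ 16 = 8 remainder 15 (F)
8 ÷ 16 = 0 remainder 8
Reading remainders bottom to top: 8F30



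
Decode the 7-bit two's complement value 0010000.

Binary: 0010000
Sign bit: 0 (non-negative)
Read directly as an unsigned value:
0010000 = 16
Value: 16



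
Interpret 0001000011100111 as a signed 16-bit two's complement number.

Binary: 0001000011100111
Sign bit: 0 (non-negative)
Read directly as an unsigned value:
0001000011100111 = 4096 + 128 + 64 + 32 + 4 + 2 + 1 = 4327
Value: 4327



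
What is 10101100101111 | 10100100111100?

OR: 1 when either bit is 1
  10101100101111
| 10100100111100
----------------
  10101100111111
Decimal: 11055 | 10556 = 11071



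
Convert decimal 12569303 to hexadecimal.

Using repeated division by 16 (digits 10–15 are A–F):
12569303 ÷ 16 = 785581 remainder 7
785581 ÷ 16 = 49098 remainder 13 (D)
49098 ÷ 16 = 3068 remainder 10 (A)
3068 ÷ 16 = 191 remainder 12 (C)
191 ÷ 16 = 11 remainder 15 (F)
11 ÷ 16 = 0 remainder 11 (B)
Reading remainders bottom to top: BFCAD7



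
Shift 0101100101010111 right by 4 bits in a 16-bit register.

Original: 0101100101010111 (decimal 22871)
Shift right by 4 positions
Drop the 4 low bits; fill with zeros on the left
Result: 0000010110010101 (decimal 1429)
Equivalent: 22871 >> 4 = 22871 ÷ 2^4 = 1429



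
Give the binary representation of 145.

Using repeated division by 2:
145 ÷ 2 = 72 remainder 1
72 ÷ 2 = 36 remainder 0
36 ÷ 2 = 18 remainder 0
18 ÷ 2 = 9 remainder 0
9 ÷ 2 = 4 remainder 1
4 ÷ 2 = 2 remainder 0
2 ÷ 2 = 1 remainder 0
1 ÷ 2 = 0 remainder 1
Reading remainders bottom to top: 10010001



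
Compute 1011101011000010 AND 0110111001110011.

AND: 1 only when both bits are 1
  1011101011000010
& 0110111001110011
------------------
  0010101001000010
Decimal: 47810 & 28275 = 10818



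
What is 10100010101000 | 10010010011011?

OR: 1 when either bit is 1
  10100010101000
| 10010010011011
----------------
  10110010111011
Decimal: 10408 | 9371 = 11451



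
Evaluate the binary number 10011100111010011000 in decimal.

Sum of powers of 2 for each 1-bit:
2^3 + 2^4 + 2^7 + 2^9 + 2^10 + 2^11 + 2^14 + 2^15 + 2^16 + 2^19
= 8 + 16 + 128 + 512 + 1024 + 2048 + 16384 + 32768 + 65536 + 524288
= 642712



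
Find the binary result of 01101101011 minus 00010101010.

Method 1 - Direct subtraction (column by column from the right: bit − bit − borrow-in; if negative, add 2 and borrow 1 from the next column):
borrow: 00100000000
        01101101011
-       00010101010
-------------------
        01011000001

Method 2 - Add two's complement:
Two's complement of 00010101010: invert → 11101010101, add 1 → 11101010110
  01101101011
+ 11101010110
-------------
 101011000001  (end carry out of the top bit = 1)
Discarding the end carry: 01011000001
Decimal check:
  01101101011 = 512 + 256 + 64 + 32 + 8 + 2 + 1 = 875
  00010101010 = 128 + 32 + 8 + 2 = 170
  875 - 170 = 705, and 01011000001 = 512 + 128 + 64 + 1 = 705 ✓



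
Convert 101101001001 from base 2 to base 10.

Sum of powers of 2 for each 1-bit:
2^0 + 2^3 + 2^6 + 2^8 + 2^9 + 2^11
= 1 + 8 + 64 + 256 + 512 + 2048
= 2889



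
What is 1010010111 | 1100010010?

OR: 1 when either bit is 1
  1010010111
| 1100010010
------------
  1110010111
Decimal: 663 | 786 = 919



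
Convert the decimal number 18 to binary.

Using repeated division by 2:
18 ÷ 2 = 9 remainder 0
9 ÷ 2 = 4 remainder 1
4 ÷ 2 = 2 remainder 0
2 ÷ 2 = 1 remainder 0
1 ÷ 2 = 0 remainder 1
Reading remainders bottom to top: 10010



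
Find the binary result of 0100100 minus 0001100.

Method 1 - Direct subtraction (column by column from the right: bit − bit − borrow-in; if negative, add 2 and borrow 1 from the next column):
borrow: 0110000
        0100100
-       0001100
---------------
        0011000

Method 2 - Add two's complement:
Two's complement of 0001100: invert → 1110011, add 1 → 1110100
  0100100
+ 1110100
---------
 10011000  (end carry out of the top bit = 1)
Discarding the end carry: 0011000
Decimal check:
  0100100 = 32 + 4 = 36
  0001100 = 8 + 4 = 12
  36 - 12 = 24, and 0011000 = 16 + 8 = 24 ✓



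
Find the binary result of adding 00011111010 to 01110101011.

Add column by column from the right: bit + bit + carry-in; write the sum mod 2, carry 1 when the sum is 2 or 3.
carry:  11111110100
        00011111010
+       01110101011
-------------------
       010010100101
(the carry out of the leftmost column, 0, becomes the leading bit)
Decimal check:
  00011111010 = 128 + 64 + 32 + 16 + 8 + 2 = 250
  01110101011 = 512 + 256 + 128 + 32 + 8 + 2 + 1 = 939
  250 + 939 = 1189, and 010010100101 = 1024 + 128 + 32 + 4 + 1 = 1189 ✓



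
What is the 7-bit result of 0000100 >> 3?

Original: 0000100 (decimal 4)
Shift right by 3 positions
Drop the 3 low bits; fill with zeros on the left
Result: 0000000 (decimal 0)
Equivalent: 4 >> 3 = 4 ÷ 2^3 = 0



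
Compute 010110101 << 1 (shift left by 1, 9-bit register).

Original: 010110101 (decimal 181)
Shift left by 1 position
Append 1 zero on the right
Result: 101101010 (decimal 362)
Equivalent: 181 << 1 = 181 × 2^1 = 362



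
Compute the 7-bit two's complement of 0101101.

Original: 0101101
Step 1 - Invert all bits: 1010010
Step 2 - Add 1: 1010011
Verification: 0101101 + 1010011 = 10000000; discarding the end carry (carry out of the top bit) leaves the 7-bit value 0000000, as required for x + (-x)



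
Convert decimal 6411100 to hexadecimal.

Using repeated division by 16 (digits 10–15 are A–F):
6411100 ÷ 16 = 400693 remainder 12 (C)
400693 ÷ 16 = 25043 remainder 5
25043 ÷ 16 = 1565 remainder 3
1565 ÷ 16 = 97 remainder 13 (D)
97 ÷ 16 = 6 remainder 1
6 ÷ 16 = 0 remainder 6
Reading remainders bottom to top: 61D35C



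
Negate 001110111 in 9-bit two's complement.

Original: 001110111
Step 1 - Invert all bits: 110001000
Step 2 - Add 1: 110001001
Verification: 001110111 + 110001001 = 1000000000; discarding the end carry (carry out of the top bit) leaves the 9-bit value 000000000, as required for x + (-x)



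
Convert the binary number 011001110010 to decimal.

Sum of powers of 2 for each 1-bit:
2^1 + 2^4 + 2^5 + 2^6 + 2^9 + 2^10
= 2 + 16 + 32 + 64 + 512 + 1024
= 1650



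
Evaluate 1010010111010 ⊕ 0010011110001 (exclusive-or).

XOR: 1 when bits differ
  1010010111010
^ 0010011110001
---------------
  1000001001011
Decimal: 5306 ^ 1265 = 4171



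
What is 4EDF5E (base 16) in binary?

Convert each hex digit to 4 bits:
  4 = 0100
  E = 1110
  D = 1101
  F = 1111
  5 = 0101
  E = 1110
Concatenate: 010011101101111101011110



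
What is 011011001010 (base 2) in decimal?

Sum of powers of 2 for each 1-bit:
2^1 + 2^3 + 2^6 + 2^7 + 2^9 + 2^10
= 2 + 8 + 64 + 128 + 512 + 1024
= 1738



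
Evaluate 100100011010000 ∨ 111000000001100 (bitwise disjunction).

OR: 1 when either bit is 1
  100100011010000
| 111000000001100
-----------------
  111100011011100
Decimal: 18640 | 28684 = 30940



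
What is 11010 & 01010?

AND: 1 only when both bits are 1
  11010
& 01010
-------
  01010
Decimal: 26 & 10 = 10



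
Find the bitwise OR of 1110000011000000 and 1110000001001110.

OR: 1 when either bit is 1
  1110000011000000
| 1110000001001110
------------------
  1110000011001110
Decimal: 57536 | 57422 = 57550



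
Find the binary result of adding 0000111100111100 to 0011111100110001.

Add column by column from the right: bit + bit + carry-in; write the sum mod 2, carry 1 when the sum is 2 or 3.
carry:  0111111001100000
        0000111100111100
+       0011111100110001
------------------------
       00100111001101101
(the carry out of the leftmost column, 0, becomes the leading bit)
Decimal check:
  0000111100111100 = 2048 + 1024 + 512 + 256 + 32 + 16 + 8 + 4 = 3900
  0011111100110001 = 8192 + 4096 + 2048 + 1024 + 512 + 256 + 32 + 16 + 1 = 16177
  3900 + 16177 = 20077, and 00100111001101101 = 16384 + 2048 + 1024 + 512 + 64 + 32 + 8 + 4 + 1 = 20077 ✓



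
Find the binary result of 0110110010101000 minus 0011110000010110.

Method 1 - Direct subtraction (column by column from the right: bit − bit − borrow-in; if negative, add 2 and borrow 1 from the next column):
borrow: 0110000000101100
        0110110010101000
-       0011110000010110
------------------------
        0011000010010010

Method 2 - Add two's complement:
Two's complement of 0011110000010110: invert → 1100001111101001, add 1 → 1100001111101010
  0110110010101000
+ 1100001111101010
------------------
 10011000010010010  (end carry out of the top bit = 1)
Discarding the end carry: 0011000010010010
Decimal check:
  0110110010101000 = 16384 + 8192 + 2048 + 1024 + 128 + 32 + 8 = 27816
  0011110000010110 = 8192 + 4096 + 2048 + 1024 + 16 + 4 + 2 = 15382
  27816 - 15382 = 12434, and 0011000010010010 = 8192 + 4096 + 128 + 16 + 2 = 12434 ✓



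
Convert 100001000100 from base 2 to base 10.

Sum of powers of 2 for each 1-bit:
2^2 + 2^6 + 2^11
= 4 + 64 + 2048
= 2116



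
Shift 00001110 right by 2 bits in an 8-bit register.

Original: 00001110 (decimal 14)
Shift right by 2 positions
Drop the 2 low bits; fill with zeros on the left
Result: 00000011 (decimal 3)
Equivalent: 14 >> 2 = 14 ÷ 2^2 = 3



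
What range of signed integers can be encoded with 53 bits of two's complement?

For 53-bit two's complement:
Minimum: -2^52 = -4503599627370496
Maximum: 2^52 - 1 = 4503599627370495



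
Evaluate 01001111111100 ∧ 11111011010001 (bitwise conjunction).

AND: 1 only when both bits are 1
  01001111111100
& 11111011010001
----------------
  01001011010000
Decimal: 5116 & 16081 = 4816



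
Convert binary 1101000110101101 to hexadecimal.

Group into 4-bit nibbles from right:
  1101 = D
  0001 = 1
  1010 = A
  1101 = D
Result: D1AD



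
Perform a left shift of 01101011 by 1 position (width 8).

Original: 01101011 (decimal 107)
Shift left by 1 position
Append 1 zero on the right
Result: 11010110 (decimal 214)
Equivalent: 107 << 1 = 107 × 2^1 = 214



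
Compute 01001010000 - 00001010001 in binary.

Method 1 - Direct subtraction (column by column from the right: bit − bit − borrow-in; if negative, add 2 and borrow 1 from the next column):
borrow: 01111111110
        01001010000
-       00001010001
-------------------
        00111111111

Method 2 - Add two's complement:
Two's complement of 00001010001: invert → 11110101110, add 1 → 11110101111
  01001010000
+ 11110101111
-------------
 100111111111  (end carry out of the top bit = 1)
Discarding the end carry: 00111111111
Decimal check:
  01001010000 = 512 + 64 + 16 = 592
  00001010001 = 64 + 16 + 1 = 81
  592 - 81 = 511, and 00111111111 = 256 + 128 + 64 + 32 + 16 + 8 + 4 + 2 + 1 = 511 ✓



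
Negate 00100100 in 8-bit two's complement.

Original: 00100100
Step 1 - Invert all bits: 11011011
Step 2 - Add 1: 11011100
Verification: 00100100 + 11011100 = 100000000; discarding the end carry (carry out of the top bit) leaves the 8-bit value 00000000, as required for x + (-x)



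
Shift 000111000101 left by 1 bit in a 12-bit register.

Original: 000111000101 (decimal 453)
Shift left by 1 position
Append 1 zero on the right
Result: 001110001010 (decimal 906)
Equivalent: 453 << 1 = 453 × 2^1 = 906



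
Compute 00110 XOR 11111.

XOR: 1 when bits differ
  00110
^ 11111
-------
  11001
Decimal: 6 ^ 31 = 25



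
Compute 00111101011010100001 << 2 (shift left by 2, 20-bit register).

Original: 00111101011010100001 (decimal 251553)
Shift left by 2 positions
Append 2 zeros on the right
Result: 11110101101010000100 (decimal 1006212)
Equivalent: 251553 << 2 = 251553 × 2^2 = 1006212



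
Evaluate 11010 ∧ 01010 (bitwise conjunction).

AND: 1 only when both bits are 1
  11010
& 01010
-------
  01010
Decimal: 26 & 10 = 10



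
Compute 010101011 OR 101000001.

OR: 1 when either bit is 1
  010101011
| 101000001
-----------
  111101011
Decimal: 171 | 321 = 491



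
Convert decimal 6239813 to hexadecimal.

Using repeated division by 16 (digits 10–15 are A–F):
6239813 ÷ 16 = 389988 remainder 5
389988 ÷ 16 = 24374 remainder 4
24374 ÷ 16 = 1523 remainder 6
1523 ÷ 16 = 95 remainder 3
95 ÷ 16 = 5 remainder 15 (F)
5 ÷ 16 = 0 remainder 5
Reading remainders bottom to top: 5F3645



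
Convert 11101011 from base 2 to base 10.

Sum of powers of 2 for each 1-bit:
2^0 + 2^1 + 2^3 + 2^5 + 2^6 + 2^7
= 1 + 2 + 8 + 32 + 64 + 128
= 235



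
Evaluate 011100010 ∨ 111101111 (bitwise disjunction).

OR: 1 when either bit is 1
  011100010
| 111101111
-----------
  111101111
Decimal: 226 | 495 = 495



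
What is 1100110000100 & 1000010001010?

AND: 1 only when both bits are 1
  1100110000100
& 1000010001010
---------------
  1000010000000
Decimal: 6532 & 4234 = 4224



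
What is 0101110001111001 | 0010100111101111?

OR: 1 when either bit is 1
  0101110001111001
| 0010100111101111
------------------
  0111110111111111
Decimal: 23673 | 10735 = 32255



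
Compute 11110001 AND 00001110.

AND: 1 only when both bits are 1
  11110001
& 00001110
----------
  00000000
Decimal: 241 & 14 = 0



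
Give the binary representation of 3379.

Using repeated division by 2:
3379 ÷ 2 = 1689 remainder 1
1689 ÷ 2 = 844 remainder 1
844 ÷ 2 = 422 remainder 0
422 ÷ 2 = 211 remainder 0
211 ÷ 2 = 105 remainder 1
105 ÷ 2 = 52 remainder 1
52 ÷ 2 = 26 remainder 0
26 ÷ 2 = 13 remainder 0
13 ÷ 2 = 6 remainder 1
6 ÷ 2 = 3 remainder 0
3 ÷ 2 = 1 remainder 1
1 ÷ 2 = 0 remainder 1
Reading remainders bottom to top: 110100110011



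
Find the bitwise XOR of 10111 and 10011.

XOR: 1 when bits differ
  10111
^ 10011
-------
  00100
Decimal: 23 ^ 19 = 4



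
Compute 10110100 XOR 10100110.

XOR: 1 when bits differ
  10110100
^ 10100110
----------
  00010010
Decimal: 180 ^ 166 = 18



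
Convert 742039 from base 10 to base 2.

Using repeated division by 2:
742039 ÷ 2 = 371019 remainder 1
371019 ÷ 2 = 185509 remainder 1
185509 ÷ 2 = 92754 remainder 1
92754 ÷ 2 = 46377 remainder 0
46377 ÷ 2 = 23188 remainder 1
23188 ÷ 2 = 11594 remainder 0
11594 ÷ 2 = 5797 remainder 0
5797 ÷ 2 = 2898 remainder 1
2898 ÷ 2 = 1449 remainder 0
1449 ÷ 2 = 724 remainder 1
724 ÷ 2 = 362 remainder 0
362 ÷ 2 = 181 remainder 0
181 ÷ 2 = 90 remainder 1
90 ÷ 2 = 45 remainder 0
45 ÷ 2 = 22 remainder 1
22 ÷ 2 = 11 remainder 0
11 ÷ 2 = 5 remainder 1
5 ÷ 2 = 2 remainder 1
2 ÷ 2 = 1 remainder 0
1 ÷ 2 = 0 remainder 1
Reading remainders bottom to top: 10110101001010010111



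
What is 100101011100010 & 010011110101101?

AND: 1 only when both bits are 1
  100101011100010
& 010011110101101
-----------------
  000001010100000
Decimal: 19170 & 10157 = 672



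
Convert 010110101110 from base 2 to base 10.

Sum of powers of 2 for each 1-bit:
2^1 + 2^2 + 2^3 + 2^5 + 2^7 + 2^8 + 2^10
= 2 + 4 + 8 + 32 + 128 + 256 + 1024
= 1454



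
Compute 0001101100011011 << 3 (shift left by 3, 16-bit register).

Original: 0001101100011011 (decimal 6939)
Shift left by 3 positions
Append 3 zeros on the right
Result: 1101100011011000 (decimal 55512)
Equivalent: 6939 << 3 = 6939 × 2^3 = 55512



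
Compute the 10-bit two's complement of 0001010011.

Original: 0001010011
Step 1 - Invert all bits: 1110101100
Step 2 - Add 1: 1110101101
Verification: 0001010011 + 1110101101 = 10000000000; discarding the end carry (carry out of the top bit) leaves the 10-bit value 0000000000, as required for x + (-x)



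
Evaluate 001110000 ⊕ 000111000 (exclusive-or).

XOR: 1 when bits differ
  001110000
^ 000111000
-----------
  001001000
Decimal: 112 ^ 56 = 72



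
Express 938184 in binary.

Using repeated division by 2:
938184 ÷ 2 = 469092 remainder 0
469092 ÷ 2 = 234546 remainder 0
234546 ÷ 2 = 117273 remainder 0
117273 ÷ 2 = 58636 remainder 1
58636 ÷ 2 = 29318 remainder 0
29318 ÷ 2 = 14659 remainder 0
14659 ÷ 2 = 7329 remainder 1
7329 ÷ 2 = 3664 remainder 1
3664 ÷ 2 = 1832 remainder 0
1832 ÷ 2 = 916 remainder 0
916 ÷ 2 = 458 remainder 0
458 ÷ 2 = 229 remainder 0
229 ÷ 2 = 114 remainder 1
114 ÷ 2 = 57 remainder 0
57 ÷ 2 = 28 remainder 1
28 ÷ 2 = 14 remainder 0
14 ÷ 2 = 7 remainder 0
7 ÷ 2 = 3 remainder 1
3 ÷ 2 = 1 remainder 1
1 ÷ 2 = 0 remainder 1
Reading remainders bottom to top: 11100101000011001000

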